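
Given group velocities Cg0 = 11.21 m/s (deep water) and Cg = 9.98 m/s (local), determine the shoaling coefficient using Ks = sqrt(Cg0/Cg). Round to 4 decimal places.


Ks = sqrt(Cg0 / Cg)
Ks = sqrt(11.21 / 9.98)
Ks = sqrt(1.1232)
Ks = 1.0598

1.0598


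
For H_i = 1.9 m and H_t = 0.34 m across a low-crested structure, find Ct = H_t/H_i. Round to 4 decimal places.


Ct = H_t / H_i
Ct = 0.34 / 1.9
Ct = 0.1789

0.1789


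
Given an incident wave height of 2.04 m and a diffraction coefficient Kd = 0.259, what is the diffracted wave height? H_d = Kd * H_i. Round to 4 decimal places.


H_d = Kd * H_i
H_d = 0.259 * 2.04
H_d = 0.5284 m

0.5284


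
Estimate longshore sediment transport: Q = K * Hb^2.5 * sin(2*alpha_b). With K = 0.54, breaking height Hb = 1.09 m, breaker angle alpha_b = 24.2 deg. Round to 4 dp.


Q = K * Hb^2.5 * sin(2 * alpha_b)
Hb^2.5 = 1.09^2.5 = 1.240413
sin(2 * 24.2) = sin(48.4) = 0.747798
Q = 0.54 * 1.240413 * 0.747798
Q = 0.5009 m^3/s

0.5009


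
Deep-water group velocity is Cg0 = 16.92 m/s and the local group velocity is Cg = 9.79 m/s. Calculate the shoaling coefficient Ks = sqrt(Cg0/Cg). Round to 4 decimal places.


Ks = sqrt(Cg0 / Cg)
Ks = sqrt(16.92 / 9.79)
Ks = sqrt(1.7283)
Ks = 1.3146

1.3146


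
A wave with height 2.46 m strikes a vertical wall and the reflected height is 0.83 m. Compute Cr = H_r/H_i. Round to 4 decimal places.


Cr = H_r / H_i
Cr = 0.83 / 2.46
Cr = 0.3374

0.3374


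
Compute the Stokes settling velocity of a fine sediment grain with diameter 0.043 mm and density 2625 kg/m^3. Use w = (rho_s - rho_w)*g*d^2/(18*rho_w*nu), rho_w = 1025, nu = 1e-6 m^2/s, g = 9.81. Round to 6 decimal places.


w = (rho_s - rho_w) * g * d^2 / (18 * rho_w * nu)
d = 0.043 mm = 0.000043 m
rho_s - rho_w = 2625 - 1025 = 1600
Numerator = 1600 * 9.81 * (0.000043)^2 = 0.000029021904
Denominator = 18 * 1025 * 1e-6 = 0.018450
w = 0.001573 m/s

0.001573


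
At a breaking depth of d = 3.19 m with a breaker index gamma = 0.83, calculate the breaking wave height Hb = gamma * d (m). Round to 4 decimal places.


Hb = gamma * d
Hb = 0.83 * 3.19
Hb = 2.6477 m

2.6477


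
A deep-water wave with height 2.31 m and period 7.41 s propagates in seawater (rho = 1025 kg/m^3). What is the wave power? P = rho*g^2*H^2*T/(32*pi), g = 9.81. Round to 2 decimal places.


P = rho * g^2 * H^2 * T / (32 * pi)
P = 1025 * 9.81^2 * 2.31^2 * 7.41 / (32 * pi)
P = 1025 * 96.2361 * 5.3361 * 7.41 / 100.53096
P = 38797.54 W/m

38797.54


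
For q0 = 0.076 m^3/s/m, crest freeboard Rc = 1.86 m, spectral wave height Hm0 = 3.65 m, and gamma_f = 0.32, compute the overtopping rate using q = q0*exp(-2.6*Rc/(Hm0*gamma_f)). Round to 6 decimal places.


q = q0 * exp(-2.6 * Rc / (Hm0 * gamma_f))
Exponent = -2.6 * 1.86 / (3.65 * 0.32)
= -2.6 * 1.86 / 1.1680
= -4.140411
exp(-4.140411) = 0.015916
q = 0.076 * 0.015916
q = 0.001210 m^3/s/m

0.001210


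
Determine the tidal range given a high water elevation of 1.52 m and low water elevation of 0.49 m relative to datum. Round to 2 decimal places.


Tidal range = High water - Low water
Tidal range = 1.52 - (0.49)
Tidal range = 1.03 m

1.03


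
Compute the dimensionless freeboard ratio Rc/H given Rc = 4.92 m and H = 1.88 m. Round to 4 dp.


Relative freeboard = Rc / H
= 4.92 / 1.88
= 2.6170

2.6170


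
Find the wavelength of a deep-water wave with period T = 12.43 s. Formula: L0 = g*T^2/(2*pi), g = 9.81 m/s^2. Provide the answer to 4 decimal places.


L0 = g * T^2 / (2 * pi)
L0 = 9.81 * 12.43^2 / (2 * pi)
L0 = 9.81 * 154.5049 / 6.28319
L0 = 1515.6931 / 6.28319
L0 = 241.2300 m

241.2300


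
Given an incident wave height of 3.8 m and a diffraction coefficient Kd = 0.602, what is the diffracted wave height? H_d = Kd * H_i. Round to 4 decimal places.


H_d = Kd * H_i
H_d = 0.602 * 3.8
H_d = 2.2876 m

2.2876


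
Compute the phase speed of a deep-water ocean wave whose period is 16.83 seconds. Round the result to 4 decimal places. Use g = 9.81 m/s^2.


We use the deep-water celerity formula:
C = g * T / (2 * pi)
C = 9.81 * 16.83 / (2 * 3.14159...)
C = 165.102300 / 6.283185
C = 26.2768 m/s

26.2768


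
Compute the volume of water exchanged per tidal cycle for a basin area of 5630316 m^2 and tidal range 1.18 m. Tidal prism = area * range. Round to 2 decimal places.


Tidal prism = Area * Tidal range
P = 5630316 * 1.18
P = 6643772.88 m^3

6643772.88


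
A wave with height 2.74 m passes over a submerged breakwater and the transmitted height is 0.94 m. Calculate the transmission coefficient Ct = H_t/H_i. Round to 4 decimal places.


Ct = H_t / H_i
Ct = 0.94 / 2.74
Ct = 0.3431

0.3431


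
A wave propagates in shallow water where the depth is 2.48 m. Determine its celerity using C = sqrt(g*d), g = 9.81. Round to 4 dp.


Using the shallow-water approximation:
C = sqrt(g * d) = sqrt(9.81 * 2.48)
C = sqrt(24.3288)
C = 4.9324 m/s

4.9324


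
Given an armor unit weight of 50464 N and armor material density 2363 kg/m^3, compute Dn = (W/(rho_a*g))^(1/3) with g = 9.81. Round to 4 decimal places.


V = W / (rho_a * g)
V = 50464 / (2363 * 9.81)
V = 50464 / 23181.03
V = 2.176952 m^3
Dn = V^(1/3) = 2.176952^(1/3)
Dn = 1.2960 m

1.2960


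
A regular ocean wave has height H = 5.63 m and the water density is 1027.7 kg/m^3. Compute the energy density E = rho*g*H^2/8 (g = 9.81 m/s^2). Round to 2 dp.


E = (1/8) * rho * g * H^2
E = (1/8) * 1027.7 * 9.81 * 5.63^2
E = 0.125 * 1027.7 * 9.81 * 31.6969
E = 39944.98 J/m^2

39944.98


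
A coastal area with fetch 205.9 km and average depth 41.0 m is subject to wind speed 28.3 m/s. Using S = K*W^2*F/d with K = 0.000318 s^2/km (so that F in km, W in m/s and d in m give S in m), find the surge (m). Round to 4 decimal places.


S = K * W^2 * F / d
W^2 = 28.3^2 = 800.89
S = 0.000318 * 800.89 * 205.9 / 41.0
Numerator = 0.000318 * 800.89 * 205.9 = 52.439234
S = 52.439234 / 41.0 = 1.2790 m

1.2790


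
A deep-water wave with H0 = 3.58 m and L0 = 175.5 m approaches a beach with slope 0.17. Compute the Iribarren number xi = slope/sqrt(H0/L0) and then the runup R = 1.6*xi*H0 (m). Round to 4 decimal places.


xi = slope / sqrt(H0/L0)
H0/L0 = 3.58/175.5 = 0.020399
sqrt(0.020399) = 0.142825
xi = 0.17 / 0.142825 = 1.190271
R = 1.6 * xi * H0 = 1.6 * 1.190271 * 3.58
R = 6.8179 m

6.8179


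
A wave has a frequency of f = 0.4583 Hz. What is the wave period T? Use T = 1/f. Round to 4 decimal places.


T = 1 / f
T = 1 / 0.4583
T = 2.1820 s

2.1820


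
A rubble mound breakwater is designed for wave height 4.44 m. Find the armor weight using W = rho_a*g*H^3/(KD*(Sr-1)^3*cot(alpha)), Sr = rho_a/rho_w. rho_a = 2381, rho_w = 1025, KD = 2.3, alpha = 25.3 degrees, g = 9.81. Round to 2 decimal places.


Sr = rho_a / rho_w = 2381 / 1025 = 2.322927
(Sr - 1) = 1.322927
(Sr - 1)^3 = 2.315301
cot(25.3) = 1 / tan(25.3) = 1 / 0.472698 = 2.115516
Numerator = 2381 * 9.81 * 4.44^3 = 2044453.8574
Denominator = 2.3 * 2.315301 * 2.115516 = 11.265532
W = 2044453.8574 / 11.265532
W = 181478.68 N

181478.68


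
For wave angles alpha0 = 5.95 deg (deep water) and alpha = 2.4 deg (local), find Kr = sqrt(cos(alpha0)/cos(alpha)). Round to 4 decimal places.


Kr = sqrt(cos(alpha0) / cos(alpha))
cos(5.95) = 0.994613
cos(2.4) = 0.999123
Kr = sqrt(0.994613 / 0.999123)
Kr = sqrt(0.995486)
Kr = 0.9977

0.9977


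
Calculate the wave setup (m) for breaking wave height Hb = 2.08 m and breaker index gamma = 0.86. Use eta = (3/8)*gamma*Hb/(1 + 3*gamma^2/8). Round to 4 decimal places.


eta = (3/8) * gamma * Hb / (1 + 3*gamma^2/8)
Numerator = (3/8) * 0.86 * 2.08 = 0.670800
Denominator = 1 + 3*0.86^2/8 = 1 + 0.277350 = 1.277350
eta = 0.670800 / 1.277350
eta = 0.5251 m

0.5251


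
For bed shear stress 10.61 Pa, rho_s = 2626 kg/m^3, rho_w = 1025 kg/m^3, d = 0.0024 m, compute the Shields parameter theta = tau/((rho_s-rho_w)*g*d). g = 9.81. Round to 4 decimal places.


theta = tau / ((rho_s - rho_w) * g * d)
rho_s - rho_w = 2626 - 1025 = 1601
Denominator = 1601 * 9.81 * 0.0024 = 37.693944
theta = 10.61 / 37.693944
theta = 0.2815

0.2815


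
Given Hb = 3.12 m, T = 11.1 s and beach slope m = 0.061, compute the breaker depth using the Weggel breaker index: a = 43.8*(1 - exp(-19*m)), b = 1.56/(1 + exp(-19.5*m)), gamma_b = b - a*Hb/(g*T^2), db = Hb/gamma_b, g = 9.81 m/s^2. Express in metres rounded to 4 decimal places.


a = 43.8 * (1 - exp(-19 * m))
exp(-19 * 0.061) = exp(-1.1590) = 0.313800
a = 43.8 * (1 - 0.313800) = 30.055568
b = 1.56 / (1 + exp(-19.5 * m))
exp(-19.5 * 0.061) = exp(-1.1895) = 0.304373
b = 1.56 / (1 + 0.304373) = 1.195977
Hb / (g * T^2) = 3.12 / (9.81 * 11.1^2) = 3.12 / 1208.6901 = 0.00258131
gamma_b = b - a * Hb/(g*T^2) = 1.195977 - 30.055568 * 0.00258131 = 1.118394
db = Hb / gamma_b = 3.12 / 1.118394
db = 2.7897 m

2.7897


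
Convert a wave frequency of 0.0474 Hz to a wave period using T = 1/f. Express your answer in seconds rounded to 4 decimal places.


T = 1 / f
T = 1 / 0.0474
T = 21.0970 s

21.0970


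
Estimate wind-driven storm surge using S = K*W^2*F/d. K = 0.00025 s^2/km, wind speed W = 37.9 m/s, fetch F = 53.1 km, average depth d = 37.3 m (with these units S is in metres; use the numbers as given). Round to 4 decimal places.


S = K * W^2 * F / d
W^2 = 37.9^2 = 1436.41
S = 0.00025 * 1436.41 * 53.1 / 37.3
Numerator = 0.00025 * 1436.41 * 53.1 = 19.068343
S = 19.068343 / 37.3 = 0.5112 m

0.5112


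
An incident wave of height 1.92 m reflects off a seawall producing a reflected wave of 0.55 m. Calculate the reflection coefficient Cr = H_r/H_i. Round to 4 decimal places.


Cr = H_r / H_i
Cr = 0.55 / 1.92
Cr = 0.2865

0.2865


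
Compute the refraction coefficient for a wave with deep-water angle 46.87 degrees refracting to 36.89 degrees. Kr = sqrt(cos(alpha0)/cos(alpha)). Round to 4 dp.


Kr = sqrt(cos(alpha0) / cos(alpha))
cos(46.87) = 0.683656
cos(36.89) = 0.799789
Kr = sqrt(0.683656 / 0.799789)
Kr = sqrt(0.854795)
Kr = 0.9246

0.9246


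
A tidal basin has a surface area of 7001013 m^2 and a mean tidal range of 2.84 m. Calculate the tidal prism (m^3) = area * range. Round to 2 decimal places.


Tidal prism = Area * Tidal range
P = 7001013 * 2.84
P = 19882876.92 m^3

19882876.92


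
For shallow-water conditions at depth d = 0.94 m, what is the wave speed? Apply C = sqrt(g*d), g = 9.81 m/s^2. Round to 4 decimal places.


Using the shallow-water approximation:
C = sqrt(g * d) = sqrt(9.81 * 0.94)
C = sqrt(9.2214)
C = 3.0367 m/s

3.0367


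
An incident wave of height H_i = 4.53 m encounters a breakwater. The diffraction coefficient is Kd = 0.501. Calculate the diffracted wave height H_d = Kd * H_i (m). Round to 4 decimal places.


H_d = Kd * H_i
H_d = 0.501 * 4.53
H_d = 2.2695 m

2.2695


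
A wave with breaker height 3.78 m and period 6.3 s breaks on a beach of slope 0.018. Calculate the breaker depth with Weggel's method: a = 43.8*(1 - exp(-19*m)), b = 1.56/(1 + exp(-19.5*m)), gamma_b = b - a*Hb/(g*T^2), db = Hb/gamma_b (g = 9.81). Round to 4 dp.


a = 43.8 * (1 - exp(-19 * m))
exp(-19 * 0.018) = exp(-0.3420) = 0.710348
a = 43.8 * (1 - 0.710348) = 12.686749
b = 1.56 / (1 + exp(-19.5 * m))
exp(-19.5 * 0.018) = exp(-0.3510) = 0.703984
b = 1.56 / (1 + 0.703984) = 0.915502
Hb / (g * T^2) = 3.78 / (9.81 * 6.3^2) = 3.78 / 389.3589 = 0.00970827
gamma_b = b - a * Hb/(g*T^2) = 0.915502 - 12.686749 * 0.00970827 = 0.792335
db = Hb / gamma_b = 3.78 / 0.792335
db = 4.7707 m

4.7707


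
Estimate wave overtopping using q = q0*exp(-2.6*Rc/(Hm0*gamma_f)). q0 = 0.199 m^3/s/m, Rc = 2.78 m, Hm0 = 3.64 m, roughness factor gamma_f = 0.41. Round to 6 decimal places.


q = q0 * exp(-2.6 * Rc / (Hm0 * gamma_f))
Exponent = -2.6 * 2.78 / (3.64 * 0.41)
= -2.6 * 2.78 / 1.4924
= -4.843206
exp(-4.843206) = 0.007882
q = 0.199 * 0.007882
q = 0.001568 m^3/s/m

0.001568


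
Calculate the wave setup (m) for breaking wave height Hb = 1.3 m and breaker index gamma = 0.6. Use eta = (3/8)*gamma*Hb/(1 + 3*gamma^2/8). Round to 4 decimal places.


eta = (3/8) * gamma * Hb / (1 + 3*gamma^2/8)
Numerator = (3/8) * 0.6 * 1.3 = 0.292500
Denominator = 1 + 3*0.6^2/8 = 1 + 0.135000 = 1.135000
eta = 0.292500 / 1.135000
eta = 0.2577 m

0.2577


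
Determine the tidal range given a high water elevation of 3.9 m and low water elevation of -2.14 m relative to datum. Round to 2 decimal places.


Tidal range = High water - Low water
Tidal range = 3.9 - (-2.14)
Tidal range = 6.04 m

6.04


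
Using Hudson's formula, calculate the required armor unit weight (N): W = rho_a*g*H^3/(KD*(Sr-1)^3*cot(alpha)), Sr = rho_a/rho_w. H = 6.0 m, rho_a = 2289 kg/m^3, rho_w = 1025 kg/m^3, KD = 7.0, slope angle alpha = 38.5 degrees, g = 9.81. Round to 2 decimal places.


Sr = rho_a / rho_w = 2289 / 1025 = 2.233171
(Sr - 1) = 1.233171
(Sr - 1)^3 = 1.875295
cot(38.5) = 1 / tan(38.5) = 1 / 0.795436 = 1.257172
Numerator = 2289 * 9.81 * 6.0^3 = 4850299.4400
Denominator = 7.0 * 1.875295 * 1.257172 = 16.502984
W = 4850299.4400 / 16.502984
W = 293904.40 N

293904.40


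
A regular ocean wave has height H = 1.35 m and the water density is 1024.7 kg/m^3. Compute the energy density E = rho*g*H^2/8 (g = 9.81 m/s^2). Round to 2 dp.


E = (1/8) * rho * g * H^2
E = (1/8) * 1024.7 * 9.81 * 1.35^2
E = 0.125 * 1024.7 * 9.81 * 1.8225
E = 2290.04 J/m^2

2290.04


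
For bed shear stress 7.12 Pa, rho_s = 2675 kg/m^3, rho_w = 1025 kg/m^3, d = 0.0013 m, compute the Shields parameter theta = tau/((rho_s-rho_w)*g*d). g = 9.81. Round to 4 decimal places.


theta = tau / ((rho_s - rho_w) * g * d)
rho_s - rho_w = 2675 - 1025 = 1650
Denominator = 1650 * 9.81 * 0.0013 = 21.042450
theta = 7.12 / 21.042450
theta = 0.3384

0.3384


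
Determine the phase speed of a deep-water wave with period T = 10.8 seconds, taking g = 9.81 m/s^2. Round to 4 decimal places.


We use the deep-water celerity formula:
C = g * T / (2 * pi)
C = 9.81 * 10.8 / (2 * 3.14159...)
C = 105.948000 / 6.283185
C = 16.8621 m/s

16.8621


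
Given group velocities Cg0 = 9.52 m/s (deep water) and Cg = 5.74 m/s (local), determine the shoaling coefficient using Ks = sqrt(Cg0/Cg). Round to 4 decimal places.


Ks = sqrt(Cg0 / Cg)
Ks = sqrt(9.52 / 5.74)
Ks = sqrt(1.6585)
Ks = 1.2878

1.2878


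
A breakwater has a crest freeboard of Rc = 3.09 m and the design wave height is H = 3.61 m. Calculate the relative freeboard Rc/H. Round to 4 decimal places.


Relative freeboard = Rc / H
= 3.09 / 3.61
= 0.8560

0.8560


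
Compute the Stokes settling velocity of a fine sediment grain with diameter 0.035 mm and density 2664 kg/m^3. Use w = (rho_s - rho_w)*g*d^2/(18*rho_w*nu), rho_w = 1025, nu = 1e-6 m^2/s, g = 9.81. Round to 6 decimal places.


w = (rho_s - rho_w) * g * d^2 / (18 * rho_w * nu)
d = 0.035 mm = 0.000035 m
rho_s - rho_w = 2664 - 1025 = 1639
Numerator = 1639 * 9.81 * (0.000035)^2 = 0.000019696273
Denominator = 18 * 1025 * 1e-6 = 0.018450
w = 0.001068 m/s

0.001068


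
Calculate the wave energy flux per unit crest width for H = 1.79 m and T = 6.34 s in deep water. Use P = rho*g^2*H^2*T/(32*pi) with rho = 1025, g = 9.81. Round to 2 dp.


P = rho * g^2 * H^2 * T / (32 * pi)
P = 1025 * 9.81^2 * 1.79^2 * 6.34 / (32 * pi)
P = 1025 * 96.2361 * 3.2041 * 6.34 / 100.53096
P = 19932.30 W/m

19932.30


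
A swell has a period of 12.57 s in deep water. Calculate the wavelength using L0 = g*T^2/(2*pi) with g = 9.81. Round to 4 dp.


L0 = g * T^2 / (2 * pi)
L0 = 9.81 * 12.57^2 / (2 * pi)
L0 = 9.81 * 158.0049 / 6.28319
L0 = 1550.0281 / 6.28319
L0 = 246.6946 m

246.6946


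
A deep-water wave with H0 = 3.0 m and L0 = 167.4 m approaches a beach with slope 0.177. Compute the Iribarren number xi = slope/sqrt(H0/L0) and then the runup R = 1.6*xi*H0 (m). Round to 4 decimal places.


xi = slope / sqrt(H0/L0)
H0/L0 = 3.0/167.4 = 0.017921
sqrt(0.017921) = 0.133870
xi = 0.177 / 0.133870 = 1.322179
R = 1.6 * xi * H0 = 1.6 * 1.322179 * 3.0
R = 6.3465 m

6.3465


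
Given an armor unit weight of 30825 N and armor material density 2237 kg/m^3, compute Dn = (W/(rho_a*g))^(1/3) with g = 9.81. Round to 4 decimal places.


V = W / (rho_a * g)
V = 30825 / (2237 * 9.81)
V = 30825 / 21944.97
V = 1.404650 m^3
Dn = V^(1/3) = 1.404650^(1/3)
Dn = 1.1199 m

1.1199


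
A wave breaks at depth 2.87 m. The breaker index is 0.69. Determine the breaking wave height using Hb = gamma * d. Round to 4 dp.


Hb = gamma * d
Hb = 0.69 * 2.87
Hb = 1.9803 m

1.9803


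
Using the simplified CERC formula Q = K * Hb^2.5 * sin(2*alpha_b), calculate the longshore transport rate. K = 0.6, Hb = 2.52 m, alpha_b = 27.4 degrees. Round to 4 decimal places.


Q = K * Hb^2.5 * sin(2 * alpha_b)
Hb^2.5 = 2.52^2.5 = 10.080947
sin(2 * 27.4) = sin(54.8) = 0.817145
Q = 0.6 * 10.080947 * 0.817145
Q = 4.9426 m^3/s

4.9426


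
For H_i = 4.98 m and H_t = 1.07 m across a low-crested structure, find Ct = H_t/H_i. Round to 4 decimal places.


Ct = H_t / H_i
Ct = 1.07 / 4.98
Ct = 0.2149

0.2149


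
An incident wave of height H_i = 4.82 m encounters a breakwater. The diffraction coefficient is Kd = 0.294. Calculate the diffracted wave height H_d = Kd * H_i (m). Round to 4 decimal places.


H_d = Kd * H_i
H_d = 0.294 * 4.82
H_d = 1.4171 m

1.4171


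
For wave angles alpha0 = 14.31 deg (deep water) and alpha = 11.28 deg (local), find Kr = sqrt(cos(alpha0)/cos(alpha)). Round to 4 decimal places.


Kr = sqrt(cos(alpha0) / cos(alpha))
cos(14.31) = 0.968973
cos(11.28) = 0.980683
Kr = sqrt(0.968973 / 0.980683)
Kr = sqrt(0.988059)
Kr = 0.9940

0.9940


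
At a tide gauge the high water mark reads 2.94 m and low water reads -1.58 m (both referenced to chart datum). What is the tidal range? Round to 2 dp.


Tidal range = High water - Low water
Tidal range = 2.94 - (-1.58)
Tidal range = 4.52 m

4.52


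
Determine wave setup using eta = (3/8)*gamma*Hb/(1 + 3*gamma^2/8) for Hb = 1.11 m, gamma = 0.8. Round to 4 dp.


eta = (3/8) * gamma * Hb / (1 + 3*gamma^2/8)
Numerator = (3/8) * 0.8 * 1.11 = 0.333000
Denominator = 1 + 3*0.8^2/8 = 1 + 0.240000 = 1.240000
eta = 0.333000 / 1.240000
eta = 0.2685 m

0.2685


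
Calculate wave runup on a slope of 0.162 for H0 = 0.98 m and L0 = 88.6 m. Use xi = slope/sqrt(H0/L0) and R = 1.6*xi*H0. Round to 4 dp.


xi = slope / sqrt(H0/L0)
H0/L0 = 0.98/88.6 = 0.011061
sqrt(0.011061) = 0.105171
xi = 0.162 / 0.105171 = 1.540348
R = 1.6 * xi * H0 = 1.6 * 1.540348 * 0.98
R = 2.4153 m

2.4153


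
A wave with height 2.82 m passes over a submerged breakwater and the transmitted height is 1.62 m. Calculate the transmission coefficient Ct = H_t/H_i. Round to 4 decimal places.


Ct = H_t / H_i
Ct = 1.62 / 2.82
Ct = 0.5745

0.5745


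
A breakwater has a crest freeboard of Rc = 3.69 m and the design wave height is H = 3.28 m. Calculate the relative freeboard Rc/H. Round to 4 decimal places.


Relative freeboard = Rc / H
= 3.69 / 3.28
= 1.1250

1.1250


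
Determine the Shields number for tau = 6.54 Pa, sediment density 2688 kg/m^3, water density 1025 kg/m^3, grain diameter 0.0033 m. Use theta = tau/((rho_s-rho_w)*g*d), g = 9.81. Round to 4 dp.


theta = tau / ((rho_s - rho_w) * g * d)
rho_s - rho_w = 2688 - 1025 = 1663
Denominator = 1663 * 9.81 * 0.0033 = 53.836299
theta = 6.54 / 53.836299
theta = 0.1215

0.1215


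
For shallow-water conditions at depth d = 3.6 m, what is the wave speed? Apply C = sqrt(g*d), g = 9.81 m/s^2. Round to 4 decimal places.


Using the shallow-water approximation:
C = sqrt(g * d) = sqrt(9.81 * 3.6)
C = sqrt(35.3160)
C = 5.9427 m/s

5.9427


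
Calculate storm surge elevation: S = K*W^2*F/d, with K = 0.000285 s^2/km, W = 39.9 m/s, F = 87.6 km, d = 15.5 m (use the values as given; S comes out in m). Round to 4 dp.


S = K * W^2 * F / d
W^2 = 39.9^2 = 1592.01
S = 0.000285 * 1592.01 * 87.6 / 15.5
Numerator = 0.000285 * 1592.01 * 87.6 = 39.746122
S = 39.746122 / 15.5 = 2.5643 m

2.5643


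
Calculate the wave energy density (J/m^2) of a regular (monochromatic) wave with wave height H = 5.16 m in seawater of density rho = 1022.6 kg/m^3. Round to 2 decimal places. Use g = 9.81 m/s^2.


E = (1/8) * rho * g * H^2
E = (1/8) * 1022.6 * 9.81 * 5.16^2
E = 0.125 * 1022.6 * 9.81 * 26.6256
E = 33387.52 J/m^2

33387.52


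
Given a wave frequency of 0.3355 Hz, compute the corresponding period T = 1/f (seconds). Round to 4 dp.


T = 1 / f
T = 1 / 0.3355
T = 2.9806 s

2.9806


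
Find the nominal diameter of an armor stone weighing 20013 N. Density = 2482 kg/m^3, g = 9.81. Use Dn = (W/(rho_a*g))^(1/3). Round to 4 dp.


V = W / (rho_a * g)
V = 20013 / (2482 * 9.81)
V = 20013 / 24348.42
V = 0.821942 m^3
Dn = V^(1/3) = 0.821942^(1/3)
Dn = 0.9367 m

0.9367


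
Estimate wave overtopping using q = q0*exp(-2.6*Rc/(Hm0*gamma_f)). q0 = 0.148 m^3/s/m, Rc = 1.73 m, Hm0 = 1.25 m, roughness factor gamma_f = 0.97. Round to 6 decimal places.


q = q0 * exp(-2.6 * Rc / (Hm0 * gamma_f))
Exponent = -2.6 * 1.73 / (1.25 * 0.97)
= -2.6 * 1.73 / 1.2125
= -3.709691
exp(-3.709691) = 0.024485
q = 0.148 * 0.024485
q = 0.003624 m^3/s/m

0.003624


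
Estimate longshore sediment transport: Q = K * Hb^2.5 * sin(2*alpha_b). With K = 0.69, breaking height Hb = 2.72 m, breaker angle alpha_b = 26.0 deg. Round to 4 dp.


Q = K * Hb^2.5 * sin(2 * alpha_b)
Hb^2.5 = 2.72^2.5 = 12.201754
sin(2 * 26.0) = sin(52.0) = 0.788011
Q = 0.69 * 12.201754 * 0.788011
Q = 6.6344 m^3/s

6.6344


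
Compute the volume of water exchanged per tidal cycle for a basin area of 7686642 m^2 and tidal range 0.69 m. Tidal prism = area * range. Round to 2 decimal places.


Tidal prism = Area * Tidal range
P = 7686642 * 0.69
P = 5303782.98 m^3

5303782.98


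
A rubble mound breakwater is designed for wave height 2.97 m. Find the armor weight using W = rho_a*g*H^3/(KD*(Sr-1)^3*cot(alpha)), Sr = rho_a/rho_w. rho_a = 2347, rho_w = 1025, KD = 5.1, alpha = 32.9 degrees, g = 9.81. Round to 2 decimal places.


Sr = rho_a / rho_w = 2347 / 1025 = 2.289756
(Sr - 1) = 1.289756
(Sr - 1)^3 = 2.145472
cot(32.9) = 1 / tan(32.9) = 1 / 0.646929 = 1.545765
Numerator = 2347 * 9.81 * 2.97^3 = 603186.2666
Denominator = 5.1 * 2.145472 * 1.545765 = 16.913610
W = 603186.2666 / 16.913610
W = 35662.77 N

35662.77


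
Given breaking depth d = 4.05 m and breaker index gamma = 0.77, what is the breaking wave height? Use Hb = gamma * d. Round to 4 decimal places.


Hb = gamma * d
Hb = 0.77 * 4.05
Hb = 3.1185 m

3.1185


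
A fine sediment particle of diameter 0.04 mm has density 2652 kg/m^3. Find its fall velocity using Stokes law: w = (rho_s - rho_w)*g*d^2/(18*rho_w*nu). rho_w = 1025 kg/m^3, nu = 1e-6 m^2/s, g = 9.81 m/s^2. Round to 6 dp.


w = (rho_s - rho_w) * g * d^2 / (18 * rho_w * nu)
d = 0.04 mm = 0.000040 m
rho_s - rho_w = 2652 - 1025 = 1627
Numerator = 1627 * 9.81 * (0.000040)^2 = 0.000025537392
Denominator = 18 * 1025 * 1e-6 = 0.018450
w = 0.001384 m/s

0.001384


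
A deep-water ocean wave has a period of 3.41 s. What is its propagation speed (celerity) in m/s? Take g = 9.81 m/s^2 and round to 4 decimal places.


We use the deep-water celerity formula:
C = g * T / (2 * pi)
C = 9.81 * 3.41 / (2 * 3.14159...)
C = 33.452100 / 6.283185
C = 5.3241 m/s

5.3241


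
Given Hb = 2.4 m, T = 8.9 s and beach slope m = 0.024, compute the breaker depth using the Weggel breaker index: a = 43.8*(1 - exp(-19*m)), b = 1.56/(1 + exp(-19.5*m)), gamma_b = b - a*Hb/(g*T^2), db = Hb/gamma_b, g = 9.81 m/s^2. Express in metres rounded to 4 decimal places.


a = 43.8 * (1 - exp(-19 * m))
exp(-19 * 0.024) = exp(-0.4560) = 0.633814
a = 43.8 * (1 - 0.633814) = 16.038954
b = 1.56 / (1 + exp(-19.5 * m))
exp(-19.5 * 0.024) = exp(-0.4680) = 0.626254
b = 1.56 / (1 + 0.626254) = 0.959260
Hb / (g * T^2) = 2.4 / (9.81 * 8.9^2) = 2.4 / 777.0501 = 0.00308860
gamma_b = b - a * Hb/(g*T^2) = 0.959260 - 16.038954 * 0.00308860 = 0.909722
db = Hb / gamma_b = 2.4 / 0.909722
db = 2.6382 m

2.6382


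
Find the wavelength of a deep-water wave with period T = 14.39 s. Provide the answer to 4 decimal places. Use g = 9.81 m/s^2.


L0 = g * T^2 / (2 * pi)
L0 = 9.81 * 14.39^2 / (2 * pi)
L0 = 9.81 * 207.0721 / 6.28319
L0 = 2031.3773 / 6.28319
L0 = 323.3037 m

323.3037


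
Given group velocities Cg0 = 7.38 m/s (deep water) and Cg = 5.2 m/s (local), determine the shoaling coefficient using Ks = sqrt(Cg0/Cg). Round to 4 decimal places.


Ks = sqrt(Cg0 / Cg)
Ks = sqrt(7.38 / 5.2)
Ks = sqrt(1.4192)
Ks = 1.1913

1.1913


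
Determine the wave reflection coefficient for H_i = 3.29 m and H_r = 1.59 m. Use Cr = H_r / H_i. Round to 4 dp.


Cr = H_r / H_i
Cr = 1.59 / 3.29
Cr = 0.4833

0.4833


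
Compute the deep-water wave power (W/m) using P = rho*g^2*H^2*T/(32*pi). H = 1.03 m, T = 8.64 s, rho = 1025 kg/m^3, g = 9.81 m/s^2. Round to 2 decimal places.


P = rho * g^2 * H^2 * T / (32 * pi)
P = 1025 * 9.81^2 * 1.03^2 * 8.64 / (32 * pi)
P = 1025 * 96.2361 * 1.0609 * 8.64 / 100.53096
P = 8993.94 W/m

8993.94


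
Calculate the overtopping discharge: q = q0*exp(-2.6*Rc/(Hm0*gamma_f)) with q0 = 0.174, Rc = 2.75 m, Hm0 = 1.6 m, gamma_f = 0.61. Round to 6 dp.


q = q0 * exp(-2.6 * Rc / (Hm0 * gamma_f))
Exponent = -2.6 * 2.75 / (1.6 * 0.61)
= -2.6 * 2.75 / 0.9760
= -7.325820
exp(-7.325820) = 0.000658
q = 0.174 * 0.000658
q = 0.000115 m^3/s/m

0.000115


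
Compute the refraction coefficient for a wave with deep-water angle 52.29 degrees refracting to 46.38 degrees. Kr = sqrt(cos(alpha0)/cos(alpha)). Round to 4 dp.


Kr = sqrt(cos(alpha0) / cos(alpha))
cos(52.29) = 0.611665
cos(46.38) = 0.689872
Kr = sqrt(0.611665 / 0.689872)
Kr = sqrt(0.886635)
Kr = 0.9416

0.9416


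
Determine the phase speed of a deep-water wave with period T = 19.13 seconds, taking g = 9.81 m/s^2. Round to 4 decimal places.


We use the deep-water celerity formula:
C = g * T / (2 * pi)
C = 9.81 * 19.13 / (2 * 3.14159...)
C = 187.665300 / 6.283185
C = 29.8679 m/s

29.8679


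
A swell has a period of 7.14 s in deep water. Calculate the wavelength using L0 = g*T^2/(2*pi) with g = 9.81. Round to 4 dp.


L0 = g * T^2 / (2 * pi)
L0 = 9.81 * 7.14^2 / (2 * pi)
L0 = 9.81 * 50.9796 / 6.28319
L0 = 500.1099 / 6.28319
L0 = 79.5950 m

79.5950


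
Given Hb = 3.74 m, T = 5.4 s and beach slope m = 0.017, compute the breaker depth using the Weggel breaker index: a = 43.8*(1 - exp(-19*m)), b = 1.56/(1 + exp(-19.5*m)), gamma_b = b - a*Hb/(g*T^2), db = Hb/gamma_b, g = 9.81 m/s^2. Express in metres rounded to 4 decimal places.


a = 43.8 * (1 - exp(-19 * m))
exp(-19 * 0.017) = exp(-0.3230) = 0.723974
a = 43.8 * (1 - 0.723974) = 12.089945
b = 1.56 / (1 + exp(-19.5 * m))
exp(-19.5 * 0.017) = exp(-0.3315) = 0.717846
b = 1.56 / (1 + 0.717846) = 0.908114
Hb / (g * T^2) = 3.74 / (9.81 * 5.4^2) = 3.74 / 286.0596 = 0.01307420
gamma_b = b - a * Hb/(g*T^2) = 0.908114 - 12.089945 * 0.01307420 = 0.750048
db = Hb / gamma_b = 3.74 / 0.750048
db = 4.9864 m

4.9864


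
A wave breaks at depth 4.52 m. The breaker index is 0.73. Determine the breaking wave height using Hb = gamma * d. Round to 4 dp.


Hb = gamma * d
Hb = 0.73 * 4.52
Hb = 3.2996 m

3.2996


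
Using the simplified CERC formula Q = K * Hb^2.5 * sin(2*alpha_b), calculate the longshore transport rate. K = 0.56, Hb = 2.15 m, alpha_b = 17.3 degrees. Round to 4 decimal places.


Q = K * Hb^2.5 * sin(2 * alpha_b)
Hb^2.5 = 2.15^2.5 = 6.777915
sin(2 * 17.3) = sin(34.6) = 0.567844
Q = 0.56 * 6.777915 * 0.567844
Q = 2.1553 m^3/s

2.1553


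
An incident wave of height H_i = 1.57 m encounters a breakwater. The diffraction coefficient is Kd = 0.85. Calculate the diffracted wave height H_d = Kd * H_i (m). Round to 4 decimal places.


H_d = Kd * H_i
H_d = 0.85 * 1.57
H_d = 1.3345 m

1.3345


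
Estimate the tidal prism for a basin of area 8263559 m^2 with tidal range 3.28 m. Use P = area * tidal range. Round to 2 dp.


Tidal prism = Area * Tidal range
P = 8263559 * 3.28
P = 27104473.52 m^3

27104473.52


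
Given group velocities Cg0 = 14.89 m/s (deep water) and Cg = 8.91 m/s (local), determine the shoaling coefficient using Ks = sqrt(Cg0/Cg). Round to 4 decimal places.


Ks = sqrt(Cg0 / Cg)
Ks = sqrt(14.89 / 8.91)
Ks = sqrt(1.6712)
Ks = 1.2927

1.2927


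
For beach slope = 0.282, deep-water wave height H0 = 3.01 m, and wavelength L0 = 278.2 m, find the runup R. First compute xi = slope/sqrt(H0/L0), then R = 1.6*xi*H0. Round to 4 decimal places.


xi = slope / sqrt(H0/L0)
H0/L0 = 3.01/278.2 = 0.010820
sqrt(0.010820) = 0.104017
xi = 0.282 / 0.104017 = 2.711093
R = 1.6 * xi * H0 = 1.6 * 2.711093 * 3.01
R = 13.0566 m

13.0566


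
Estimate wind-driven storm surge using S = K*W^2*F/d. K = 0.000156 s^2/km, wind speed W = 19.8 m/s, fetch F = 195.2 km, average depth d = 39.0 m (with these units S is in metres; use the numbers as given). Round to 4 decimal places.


S = K * W^2 * F / d
W^2 = 19.8^2 = 392.04
S = 0.000156 * 392.04 * 195.2 / 39.0
Numerator = 0.000156 * 392.04 * 195.2 = 11.938088
S = 11.938088 / 39.0 = 0.3061 m

0.3061


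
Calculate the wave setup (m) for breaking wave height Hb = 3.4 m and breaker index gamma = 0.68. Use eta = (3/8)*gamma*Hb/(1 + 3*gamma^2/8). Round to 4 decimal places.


eta = (3/8) * gamma * Hb / (1 + 3*gamma^2/8)
Numerator = (3/8) * 0.68 * 3.4 = 0.867000
Denominator = 1 + 3*0.68^2/8 = 1 + 0.173400 = 1.173400
eta = 0.867000 / 1.173400
eta = 0.7389 m

0.7389


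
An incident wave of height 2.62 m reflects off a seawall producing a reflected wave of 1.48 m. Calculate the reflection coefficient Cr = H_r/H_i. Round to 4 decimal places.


Cr = H_r / H_i
Cr = 1.48 / 2.62
Cr = 0.5649

0.5649


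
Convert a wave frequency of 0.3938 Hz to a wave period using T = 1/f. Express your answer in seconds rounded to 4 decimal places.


T = 1 / f
T = 1 / 0.3938
T = 2.5394 s

2.5394


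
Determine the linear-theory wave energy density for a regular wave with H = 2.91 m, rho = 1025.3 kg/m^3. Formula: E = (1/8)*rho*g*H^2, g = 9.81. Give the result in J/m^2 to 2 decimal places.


E = (1/8) * rho * g * H^2
E = (1/8) * 1025.3 * 9.81 * 2.91^2
E = 0.125 * 1025.3 * 9.81 * 8.4681
E = 10646.72 J/m^2

10646.72


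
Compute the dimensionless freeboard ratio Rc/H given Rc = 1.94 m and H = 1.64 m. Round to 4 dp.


Relative freeboard = Rc / H
= 1.94 / 1.64
= 1.1829

1.1829


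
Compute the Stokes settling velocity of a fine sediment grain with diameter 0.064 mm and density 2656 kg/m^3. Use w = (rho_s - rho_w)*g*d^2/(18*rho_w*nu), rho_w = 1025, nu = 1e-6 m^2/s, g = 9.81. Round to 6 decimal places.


w = (rho_s - rho_w) * g * d^2 / (18 * rho_w * nu)
d = 0.064 mm = 0.000064 m
rho_s - rho_w = 2656 - 1025 = 1631
Numerator = 1631 * 9.81 * (0.000064)^2 = 0.000065536451
Denominator = 18 * 1025 * 1e-6 = 0.018450
w = 0.003552 m/s

0.003552


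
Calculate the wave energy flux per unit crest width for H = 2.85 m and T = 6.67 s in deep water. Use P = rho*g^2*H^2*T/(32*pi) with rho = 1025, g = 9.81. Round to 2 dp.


P = rho * g^2 * H^2 * T / (32 * pi)
P = 1025 * 9.81^2 * 2.85^2 * 6.67 / (32 * pi)
P = 1025 * 96.2361 * 8.1225 * 6.67 / 100.53096
P = 53159.10 W/m

53159.10


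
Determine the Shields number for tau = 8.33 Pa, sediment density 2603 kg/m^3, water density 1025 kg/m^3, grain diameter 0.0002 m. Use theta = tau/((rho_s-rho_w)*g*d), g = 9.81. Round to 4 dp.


theta = tau / ((rho_s - rho_w) * g * d)
rho_s - rho_w = 2603 - 1025 = 1578
Denominator = 1578 * 9.81 * 0.0002 = 3.096036
theta = 8.33 / 3.096036
theta = 2.6905

2.6905


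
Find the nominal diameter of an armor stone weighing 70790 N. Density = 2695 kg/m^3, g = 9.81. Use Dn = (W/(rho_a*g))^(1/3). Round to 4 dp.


V = W / (rho_a * g)
V = 70790 / (2695 * 9.81)
V = 70790 / 26437.95
V = 2.677590 m^3
Dn = V^(1/3) = 2.677590^(1/3)
Dn = 1.3886 m

1.3886


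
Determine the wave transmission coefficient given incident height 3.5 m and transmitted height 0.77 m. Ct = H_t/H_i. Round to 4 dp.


Ct = H_t / H_i
Ct = 0.77 / 3.5
Ct = 0.2200

0.2200


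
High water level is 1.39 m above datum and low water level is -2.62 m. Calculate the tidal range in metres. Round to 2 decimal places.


Tidal range = High water - Low water
Tidal range = 1.39 - (-2.62)
Tidal range = 4.01 m

4.01


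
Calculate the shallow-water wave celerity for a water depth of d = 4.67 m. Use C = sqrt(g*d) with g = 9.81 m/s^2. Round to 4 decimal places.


Using the shallow-water approximation:
C = sqrt(g * d) = sqrt(9.81 * 4.67)
C = sqrt(45.8127)
C = 6.7685 m/s

6.7685


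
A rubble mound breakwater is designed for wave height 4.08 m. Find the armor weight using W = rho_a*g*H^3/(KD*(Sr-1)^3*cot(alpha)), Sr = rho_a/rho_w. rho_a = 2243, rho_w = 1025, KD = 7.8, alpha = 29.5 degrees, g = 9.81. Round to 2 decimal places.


Sr = rho_a / rho_w = 2243 / 1025 = 2.188293
(Sr - 1) = 1.188293
(Sr - 1)^3 = 1.677916
cot(29.5) = 1 / tan(29.5) = 1 / 0.565773 = 1.767494
Numerator = 2243 * 9.81 * 4.08^3 = 1494440.9873
Denominator = 7.8 * 1.677916 * 1.767494 = 23.132513
W = 1494440.9873 / 23.132513
W = 64603.49 N

64603.49


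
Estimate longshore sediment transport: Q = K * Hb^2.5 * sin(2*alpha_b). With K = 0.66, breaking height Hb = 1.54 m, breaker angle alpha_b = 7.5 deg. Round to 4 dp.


Q = K * Hb^2.5 * sin(2 * alpha_b)
Hb^2.5 = 1.54^2.5 = 2.943078
sin(2 * 7.5) = sin(15.0) = 0.258819
Q = 0.66 * 2.943078 * 0.258819
Q = 0.5027 m^3/s

0.5027


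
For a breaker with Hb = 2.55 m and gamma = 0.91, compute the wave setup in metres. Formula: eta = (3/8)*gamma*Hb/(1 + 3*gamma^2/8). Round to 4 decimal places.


eta = (3/8) * gamma * Hb / (1 + 3*gamma^2/8)
Numerator = (3/8) * 0.91 * 2.55 = 0.870187
Denominator = 1 + 3*0.91^2/8 = 1 + 0.310538 = 1.310538
eta = 0.870187 / 1.310538
eta = 0.6640 m

0.6640


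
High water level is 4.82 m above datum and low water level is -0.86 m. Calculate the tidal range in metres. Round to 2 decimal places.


Tidal range = High water - Low water
Tidal range = 4.82 - (-0.86)
Tidal range = 5.68 m

5.68


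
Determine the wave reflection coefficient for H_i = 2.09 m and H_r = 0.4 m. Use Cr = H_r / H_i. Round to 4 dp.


Cr = H_r / H_i
Cr = 0.4 / 2.09
Cr = 0.1914

0.1914


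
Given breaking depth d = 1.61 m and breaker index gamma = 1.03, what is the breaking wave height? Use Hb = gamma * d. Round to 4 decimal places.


Hb = gamma * d
Hb = 1.03 * 1.61
Hb = 1.6583 m

1.6583


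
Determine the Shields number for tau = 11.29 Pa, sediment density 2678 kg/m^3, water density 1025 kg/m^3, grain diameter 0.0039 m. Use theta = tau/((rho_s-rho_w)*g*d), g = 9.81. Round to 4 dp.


theta = tau / ((rho_s - rho_w) * g * d)
rho_s - rho_w = 2678 - 1025 = 1653
Denominator = 1653 * 9.81 * 0.0039 = 63.242127
theta = 11.29 / 63.242127
theta = 0.1785

0.1785


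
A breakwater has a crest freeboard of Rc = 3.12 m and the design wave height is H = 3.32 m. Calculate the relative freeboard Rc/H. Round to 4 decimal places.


Relative freeboard = Rc / H
= 3.12 / 3.32
= 0.9398

0.9398


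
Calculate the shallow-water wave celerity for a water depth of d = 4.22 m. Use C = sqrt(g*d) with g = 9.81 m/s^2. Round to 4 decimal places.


Using the shallow-water approximation:
C = sqrt(g * d) = sqrt(9.81 * 4.22)
C = sqrt(41.3982)
C = 6.4341 m/s

6.4341


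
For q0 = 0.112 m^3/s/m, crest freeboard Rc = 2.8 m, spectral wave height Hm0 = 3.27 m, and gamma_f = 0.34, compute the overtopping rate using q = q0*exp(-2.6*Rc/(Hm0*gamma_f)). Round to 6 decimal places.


q = q0 * exp(-2.6 * Rc / (Hm0 * gamma_f))
Exponent = -2.6 * 2.8 / (3.27 * 0.34)
= -2.6 * 2.8 / 1.1118
= -6.547940
exp(-6.547940) = 0.001433
q = 0.112 * 0.001433
q = 0.000161 m^3/s/m

0.000161


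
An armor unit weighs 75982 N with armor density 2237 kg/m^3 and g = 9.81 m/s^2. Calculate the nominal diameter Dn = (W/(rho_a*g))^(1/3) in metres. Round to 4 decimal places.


V = W / (rho_a * g)
V = 75982 / (2237 * 9.81)
V = 75982 / 21944.97
V = 3.462388 m^3
Dn = V^(1/3) = 3.462388^(1/3)
Dn = 1.5128 m

1.5128


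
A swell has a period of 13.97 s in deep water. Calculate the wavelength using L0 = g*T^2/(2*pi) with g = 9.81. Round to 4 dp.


L0 = g * T^2 / (2 * pi)
L0 = 9.81 * 13.97^2 / (2 * pi)
L0 = 9.81 * 195.1609 / 6.28319
L0 = 1914.5284 / 6.28319
L0 = 304.7067 m

304.7067


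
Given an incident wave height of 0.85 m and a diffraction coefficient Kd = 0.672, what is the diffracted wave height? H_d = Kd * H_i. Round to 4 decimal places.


H_d = Kd * H_i
H_d = 0.672 * 0.85
H_d = 0.5712 m

0.5712


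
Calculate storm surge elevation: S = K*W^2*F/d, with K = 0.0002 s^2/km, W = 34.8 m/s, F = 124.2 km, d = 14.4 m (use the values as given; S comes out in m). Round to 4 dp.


S = K * W^2 * F / d
W^2 = 34.8^2 = 1211.04
S = 0.0002 * 1211.04 * 124.2 / 14.4
Numerator = 0.0002 * 1211.04 * 124.2 = 30.082234
S = 30.082234 / 14.4 = 2.0890 m

2.0890


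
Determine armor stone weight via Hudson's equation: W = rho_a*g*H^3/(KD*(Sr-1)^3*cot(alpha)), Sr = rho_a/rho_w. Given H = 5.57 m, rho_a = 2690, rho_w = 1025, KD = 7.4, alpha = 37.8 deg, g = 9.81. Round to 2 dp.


Sr = rho_a / rho_w = 2690 / 1025 = 2.624390
(Sr - 1) = 1.624390
(Sr - 1)^3 = 4.286187
cot(37.8) = 1 / tan(37.8) = 1 / 0.775680 = 1.289192
Numerator = 2690 * 9.81 * 5.57^3 = 4560231.3187
Denominator = 7.4 * 4.286187 * 1.289192 = 40.890321
W = 4560231.3187 / 40.890321
W = 111523.49 N

111523.49


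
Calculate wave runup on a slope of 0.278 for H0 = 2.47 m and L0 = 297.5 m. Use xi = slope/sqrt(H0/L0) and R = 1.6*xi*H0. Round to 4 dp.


xi = slope / sqrt(H0/L0)
H0/L0 = 2.47/297.5 = 0.008303
sqrt(0.008303) = 0.091118
xi = 0.278 / 0.091118 = 3.050983
R = 1.6 * xi * H0 = 1.6 * 3.050983 * 2.47
R = 12.0575 m

12.0575


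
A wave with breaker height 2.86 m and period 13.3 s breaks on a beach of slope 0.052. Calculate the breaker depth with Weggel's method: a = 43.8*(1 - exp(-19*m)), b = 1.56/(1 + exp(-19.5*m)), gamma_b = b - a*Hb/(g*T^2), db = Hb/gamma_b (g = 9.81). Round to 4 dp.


a = 43.8 * (1 - exp(-19 * m))
exp(-19 * 0.052) = exp(-0.9880) = 0.372321
a = 43.8 * (1 - 0.372321) = 27.492358
b = 1.56 / (1 + exp(-19.5 * m))
exp(-19.5 * 0.052) = exp(-1.0140) = 0.362765
b = 1.56 / (1 + 0.362765) = 1.144731
Hb / (g * T^2) = 2.86 / (9.81 * 13.3^2) = 2.86 / 1735.2909 = 0.00164814
gamma_b = b - a * Hb/(g*T^2) = 1.144731 - 27.492358 * 0.00164814 = 1.099420
db = Hb / gamma_b = 2.86 / 1.099420
db = 2.6014 m

2.6014


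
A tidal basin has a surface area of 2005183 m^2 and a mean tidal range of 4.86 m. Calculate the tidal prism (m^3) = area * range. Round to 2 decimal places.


Tidal prism = Area * Tidal range
P = 2005183 * 4.86
P = 9745189.38 m^3

9745189.38


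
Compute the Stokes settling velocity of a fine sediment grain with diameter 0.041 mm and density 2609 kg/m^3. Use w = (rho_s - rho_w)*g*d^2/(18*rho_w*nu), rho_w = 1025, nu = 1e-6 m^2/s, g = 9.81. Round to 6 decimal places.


w = (rho_s - rho_w) * g * d^2 / (18 * rho_w * nu)
d = 0.041 mm = 0.000041 m
rho_s - rho_w = 2609 - 1025 = 1584
Numerator = 1584 * 9.81 * (0.000041)^2 = 0.000026121126
Denominator = 18 * 1025 * 1e-6 = 0.018450
w = 0.001416 m/s

0.001416


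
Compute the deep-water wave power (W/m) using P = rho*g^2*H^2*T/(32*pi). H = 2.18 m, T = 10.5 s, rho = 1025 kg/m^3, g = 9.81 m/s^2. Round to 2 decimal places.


P = rho * g^2 * H^2 * T / (32 * pi)
P = 1025 * 9.81^2 * 2.18^2 * 10.5 / (32 * pi)
P = 1025 * 96.2361 * 4.7524 * 10.5 / 100.53096
P = 48962.58 W/m

48962.58


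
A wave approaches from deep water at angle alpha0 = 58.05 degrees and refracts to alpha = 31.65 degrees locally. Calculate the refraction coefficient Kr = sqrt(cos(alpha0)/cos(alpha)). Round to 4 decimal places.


Kr = sqrt(cos(alpha0) / cos(alpha))
cos(58.05) = 0.529179
cos(31.65) = 0.851269
Kr = sqrt(0.529179 / 0.851269)
Kr = sqrt(0.621635)
Kr = 0.7884

0.7884


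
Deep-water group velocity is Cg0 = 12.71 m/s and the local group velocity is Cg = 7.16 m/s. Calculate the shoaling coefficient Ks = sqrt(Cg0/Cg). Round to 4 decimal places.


Ks = sqrt(Cg0 / Cg)
Ks = sqrt(12.71 / 7.16)
Ks = sqrt(1.7751)
Ks = 1.3323

1.3323
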